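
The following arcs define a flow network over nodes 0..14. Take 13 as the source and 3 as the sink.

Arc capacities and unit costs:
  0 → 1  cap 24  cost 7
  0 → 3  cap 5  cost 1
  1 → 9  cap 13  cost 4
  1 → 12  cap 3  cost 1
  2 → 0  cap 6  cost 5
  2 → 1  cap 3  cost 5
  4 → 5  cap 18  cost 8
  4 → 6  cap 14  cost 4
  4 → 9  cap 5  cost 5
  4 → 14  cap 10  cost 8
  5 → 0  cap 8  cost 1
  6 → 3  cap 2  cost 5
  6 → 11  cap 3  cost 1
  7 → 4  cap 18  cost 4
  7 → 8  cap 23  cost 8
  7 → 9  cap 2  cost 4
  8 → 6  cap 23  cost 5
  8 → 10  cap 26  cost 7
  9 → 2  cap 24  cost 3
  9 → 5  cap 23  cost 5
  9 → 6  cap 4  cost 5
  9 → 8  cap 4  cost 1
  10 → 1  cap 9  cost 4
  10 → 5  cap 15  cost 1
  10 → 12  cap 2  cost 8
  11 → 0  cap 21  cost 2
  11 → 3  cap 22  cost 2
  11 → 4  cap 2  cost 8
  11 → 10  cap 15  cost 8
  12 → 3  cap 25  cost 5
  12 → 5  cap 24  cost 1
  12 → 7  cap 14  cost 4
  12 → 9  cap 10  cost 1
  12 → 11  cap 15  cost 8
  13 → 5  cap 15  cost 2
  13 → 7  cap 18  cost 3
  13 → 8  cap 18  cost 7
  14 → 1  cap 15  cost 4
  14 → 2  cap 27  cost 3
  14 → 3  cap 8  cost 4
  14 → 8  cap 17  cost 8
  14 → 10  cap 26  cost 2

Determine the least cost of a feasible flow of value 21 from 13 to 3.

shortest-cost path #1: 13→5→0→3 push 5 @ unit cost 4 (adds 20)
shortest-cost path #2: 13→7→4→6→11→3 push 3 @ unit cost 14 (adds 42)
shortest-cost path #3: 13→7→4→6→3 push 2 @ unit cost 16 (adds 32)
shortest-cost path #4: 13→5→0→1→12→3 push 3 @ unit cost 16 (adds 48)
shortest-cost path #5: 13→7→4→14→3 push 8 @ unit cost 19 (adds 152)
total cost = 294

Minimum cost for 21 units: 294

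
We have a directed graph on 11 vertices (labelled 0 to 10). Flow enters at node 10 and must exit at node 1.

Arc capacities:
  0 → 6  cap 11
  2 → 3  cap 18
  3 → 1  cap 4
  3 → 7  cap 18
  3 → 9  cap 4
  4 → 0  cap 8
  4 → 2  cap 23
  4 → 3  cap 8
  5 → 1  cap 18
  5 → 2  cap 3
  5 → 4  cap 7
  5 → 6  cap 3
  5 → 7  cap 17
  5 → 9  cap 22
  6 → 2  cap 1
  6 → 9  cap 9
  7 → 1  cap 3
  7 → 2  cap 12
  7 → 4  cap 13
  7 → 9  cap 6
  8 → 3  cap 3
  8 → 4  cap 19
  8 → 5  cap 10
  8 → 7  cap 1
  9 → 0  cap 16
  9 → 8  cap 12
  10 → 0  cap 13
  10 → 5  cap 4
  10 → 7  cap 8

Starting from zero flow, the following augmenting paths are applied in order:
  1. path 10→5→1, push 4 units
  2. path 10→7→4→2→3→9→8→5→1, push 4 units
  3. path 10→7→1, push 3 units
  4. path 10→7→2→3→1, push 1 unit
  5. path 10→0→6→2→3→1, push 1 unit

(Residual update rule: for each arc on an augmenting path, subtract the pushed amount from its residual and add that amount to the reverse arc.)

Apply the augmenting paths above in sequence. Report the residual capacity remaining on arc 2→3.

Residual capacity of (2,3): 12

after path 1 (10→5→1, push 4): res(2,3)=18
after path 2 (10→7→4→2→3→9→8→5→1, push 4): res(2,3)=14
after path 3 (10→7→1, push 3): res(2,3)=14
after path 4 (10→7→2→3→1, push 1): res(2,3)=13
after path 5 (10→0→6→2→3→1, push 1): res(2,3)=12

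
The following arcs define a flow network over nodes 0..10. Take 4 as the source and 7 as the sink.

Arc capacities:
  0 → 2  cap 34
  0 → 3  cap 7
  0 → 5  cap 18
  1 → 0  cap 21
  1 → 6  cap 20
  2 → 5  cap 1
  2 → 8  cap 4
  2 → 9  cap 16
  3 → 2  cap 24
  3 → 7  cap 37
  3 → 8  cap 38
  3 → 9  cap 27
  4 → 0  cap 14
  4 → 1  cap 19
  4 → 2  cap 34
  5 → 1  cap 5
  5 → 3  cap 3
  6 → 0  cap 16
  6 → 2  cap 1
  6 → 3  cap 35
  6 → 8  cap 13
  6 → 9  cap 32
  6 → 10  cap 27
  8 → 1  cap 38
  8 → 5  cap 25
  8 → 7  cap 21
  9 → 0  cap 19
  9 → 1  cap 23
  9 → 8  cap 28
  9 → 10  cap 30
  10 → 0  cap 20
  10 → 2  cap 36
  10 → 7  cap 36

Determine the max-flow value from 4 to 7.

Maximum flow value: 50

augment #1: 4→0→3→7 bottleneck 7, total now 7
augment #2: 4→2→8→7 bottleneck 4, total now 11
augment #3: 4→0→5→3→7 bottleneck 3, total now 14
augment #4: 4→1→6→3→7 bottleneck 19, total now 33
augment #5: 4→2→9→8→7 bottleneck 16, total now 49
augment #6: 4→0→5→1→6→3→7 bottleneck 1, total now 50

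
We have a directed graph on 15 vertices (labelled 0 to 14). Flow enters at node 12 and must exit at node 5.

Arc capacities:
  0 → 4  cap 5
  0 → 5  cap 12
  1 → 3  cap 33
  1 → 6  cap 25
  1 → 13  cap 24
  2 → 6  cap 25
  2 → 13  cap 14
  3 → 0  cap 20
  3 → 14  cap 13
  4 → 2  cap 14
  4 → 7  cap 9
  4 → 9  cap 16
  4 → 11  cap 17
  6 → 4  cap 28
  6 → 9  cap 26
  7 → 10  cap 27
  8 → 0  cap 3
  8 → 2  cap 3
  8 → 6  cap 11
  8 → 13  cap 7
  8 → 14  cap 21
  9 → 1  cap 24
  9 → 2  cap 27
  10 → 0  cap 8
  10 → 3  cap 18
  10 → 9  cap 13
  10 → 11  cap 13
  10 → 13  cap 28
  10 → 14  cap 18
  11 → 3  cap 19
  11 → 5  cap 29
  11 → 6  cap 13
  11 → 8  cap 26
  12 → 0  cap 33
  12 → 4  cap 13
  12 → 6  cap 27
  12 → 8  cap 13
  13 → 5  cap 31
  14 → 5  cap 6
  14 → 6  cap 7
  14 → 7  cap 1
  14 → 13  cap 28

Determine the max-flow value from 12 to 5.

augment #1: 12→0→5 bottleneck 12, total now 12
augment #2: 12→4→11→5 bottleneck 13, total now 25
augment #3: 12→8→13→5 bottleneck 7, total now 32
augment #4: 12→8→14→5 bottleneck 6, total now 38
augment #5: 12→0→4→11→5 bottleneck 4, total now 42
augment #6: 12→0→4→2→13→5 bottleneck 1, total now 43
augment #7: 12→6→4→2→13→5 bottleneck 13, total now 56
augment #8: 12→6→9→1→13→5 bottleneck 10, total now 66
augment #9: 12→6→4→7→10→11→5 bottleneck 4, total now 70

Maximum flow value: 70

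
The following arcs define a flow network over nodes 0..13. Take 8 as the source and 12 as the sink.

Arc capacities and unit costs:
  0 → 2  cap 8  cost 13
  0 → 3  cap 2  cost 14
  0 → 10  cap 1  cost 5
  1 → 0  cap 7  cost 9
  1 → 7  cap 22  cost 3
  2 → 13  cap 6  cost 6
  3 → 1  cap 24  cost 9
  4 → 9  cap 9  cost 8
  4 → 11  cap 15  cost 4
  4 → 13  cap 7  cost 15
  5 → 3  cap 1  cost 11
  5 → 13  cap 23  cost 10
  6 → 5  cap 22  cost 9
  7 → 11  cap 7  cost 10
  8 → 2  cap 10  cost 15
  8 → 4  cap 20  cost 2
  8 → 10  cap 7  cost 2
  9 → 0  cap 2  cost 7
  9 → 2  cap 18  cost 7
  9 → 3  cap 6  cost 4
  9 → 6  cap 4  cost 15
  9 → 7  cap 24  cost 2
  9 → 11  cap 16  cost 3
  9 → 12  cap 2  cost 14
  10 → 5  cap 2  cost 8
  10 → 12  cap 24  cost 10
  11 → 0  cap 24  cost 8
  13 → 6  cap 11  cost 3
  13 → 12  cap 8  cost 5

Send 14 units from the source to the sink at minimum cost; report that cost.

Minimum cost for 14 units: 238

shortest-cost path #1: 8→10→12 push 7 @ unit cost 12 (adds 84)
shortest-cost path #2: 8→4→13→12 push 7 @ unit cost 22 (adds 154)
total cost = 238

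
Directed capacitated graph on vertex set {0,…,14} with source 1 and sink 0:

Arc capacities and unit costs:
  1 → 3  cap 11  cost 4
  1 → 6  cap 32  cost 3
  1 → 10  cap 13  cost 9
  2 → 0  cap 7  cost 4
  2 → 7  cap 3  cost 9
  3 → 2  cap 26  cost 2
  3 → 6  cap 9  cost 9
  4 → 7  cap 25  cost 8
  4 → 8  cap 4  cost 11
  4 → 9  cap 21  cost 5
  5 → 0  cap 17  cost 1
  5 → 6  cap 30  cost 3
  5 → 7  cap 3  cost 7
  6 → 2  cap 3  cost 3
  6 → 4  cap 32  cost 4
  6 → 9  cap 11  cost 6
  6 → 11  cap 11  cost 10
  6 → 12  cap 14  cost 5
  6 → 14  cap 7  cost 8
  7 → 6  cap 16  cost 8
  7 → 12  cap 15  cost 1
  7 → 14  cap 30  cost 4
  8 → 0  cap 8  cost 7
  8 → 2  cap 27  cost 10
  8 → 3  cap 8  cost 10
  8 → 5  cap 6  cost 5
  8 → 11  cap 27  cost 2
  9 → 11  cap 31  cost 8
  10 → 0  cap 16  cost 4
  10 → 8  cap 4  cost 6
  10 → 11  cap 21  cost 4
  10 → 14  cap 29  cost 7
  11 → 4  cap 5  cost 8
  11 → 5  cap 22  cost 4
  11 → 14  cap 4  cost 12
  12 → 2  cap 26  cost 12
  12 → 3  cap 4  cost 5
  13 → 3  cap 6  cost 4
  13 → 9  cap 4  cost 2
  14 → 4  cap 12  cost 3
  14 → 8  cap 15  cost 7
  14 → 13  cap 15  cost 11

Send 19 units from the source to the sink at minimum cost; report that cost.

shortest-cost path #1: 1→3→2→0 push 7 @ unit cost 10 (adds 70)
shortest-cost path #2: 1→10→0 push 12 @ unit cost 13 (adds 156)
total cost = 226

Minimum cost for 19 units: 226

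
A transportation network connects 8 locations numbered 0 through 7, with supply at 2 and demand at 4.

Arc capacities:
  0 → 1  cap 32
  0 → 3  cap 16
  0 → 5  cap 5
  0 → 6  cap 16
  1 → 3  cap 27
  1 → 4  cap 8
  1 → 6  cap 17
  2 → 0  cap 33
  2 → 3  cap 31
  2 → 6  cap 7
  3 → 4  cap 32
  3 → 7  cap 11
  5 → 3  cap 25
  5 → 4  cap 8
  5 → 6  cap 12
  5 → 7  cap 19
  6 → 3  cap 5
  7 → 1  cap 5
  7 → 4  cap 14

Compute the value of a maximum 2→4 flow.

Maximum flow value: 56

augment #1: 2→3→4 bottleneck 31, total now 31
augment #2: 2→0→1→4 bottleneck 8, total now 39
augment #3: 2→0→3→4 bottleneck 1, total now 40
augment #4: 2→0→5→4 bottleneck 5, total now 45
augment #5: 2→0→3→7→4 bottleneck 11, total now 56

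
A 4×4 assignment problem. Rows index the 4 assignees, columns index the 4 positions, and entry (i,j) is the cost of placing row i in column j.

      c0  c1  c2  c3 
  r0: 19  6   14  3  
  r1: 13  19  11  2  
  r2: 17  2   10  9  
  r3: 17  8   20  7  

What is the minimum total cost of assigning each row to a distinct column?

Minimum assignment cost: 33

optimal assignment: row0→col3 (cost 3), row1→col2 (cost 11), row2→col1 (cost 2), row3→col0 (cost 17)
total = 3 + 11 + 2 + 17 = 33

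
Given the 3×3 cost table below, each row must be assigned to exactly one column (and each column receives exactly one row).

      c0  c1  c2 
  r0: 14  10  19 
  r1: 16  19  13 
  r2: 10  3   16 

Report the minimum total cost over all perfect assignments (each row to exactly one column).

optimal assignment: row0→col0 (cost 14), row1→col2 (cost 13), row2→col1 (cost 3)
total = 14 + 13 + 3 = 30

Minimum assignment cost: 30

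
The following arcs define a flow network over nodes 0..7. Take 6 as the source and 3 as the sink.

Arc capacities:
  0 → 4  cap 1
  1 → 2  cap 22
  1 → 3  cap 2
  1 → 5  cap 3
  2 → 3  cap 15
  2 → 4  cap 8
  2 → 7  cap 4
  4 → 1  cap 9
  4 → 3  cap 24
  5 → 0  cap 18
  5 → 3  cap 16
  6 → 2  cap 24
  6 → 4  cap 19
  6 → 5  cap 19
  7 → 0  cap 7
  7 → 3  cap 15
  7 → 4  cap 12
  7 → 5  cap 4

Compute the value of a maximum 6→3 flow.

Maximum flow value: 60

augment #1: 6→2→3 bottleneck 15, total now 15
augment #2: 6→4→3 bottleneck 19, total now 34
augment #3: 6→5→3 bottleneck 16, total now 50
augment #4: 6→2→4→3 bottleneck 5, total now 55
augment #5: 6→2→7→3 bottleneck 4, total now 59
augment #6: 6→5→0→4→1→3 bottleneck 1, total now 60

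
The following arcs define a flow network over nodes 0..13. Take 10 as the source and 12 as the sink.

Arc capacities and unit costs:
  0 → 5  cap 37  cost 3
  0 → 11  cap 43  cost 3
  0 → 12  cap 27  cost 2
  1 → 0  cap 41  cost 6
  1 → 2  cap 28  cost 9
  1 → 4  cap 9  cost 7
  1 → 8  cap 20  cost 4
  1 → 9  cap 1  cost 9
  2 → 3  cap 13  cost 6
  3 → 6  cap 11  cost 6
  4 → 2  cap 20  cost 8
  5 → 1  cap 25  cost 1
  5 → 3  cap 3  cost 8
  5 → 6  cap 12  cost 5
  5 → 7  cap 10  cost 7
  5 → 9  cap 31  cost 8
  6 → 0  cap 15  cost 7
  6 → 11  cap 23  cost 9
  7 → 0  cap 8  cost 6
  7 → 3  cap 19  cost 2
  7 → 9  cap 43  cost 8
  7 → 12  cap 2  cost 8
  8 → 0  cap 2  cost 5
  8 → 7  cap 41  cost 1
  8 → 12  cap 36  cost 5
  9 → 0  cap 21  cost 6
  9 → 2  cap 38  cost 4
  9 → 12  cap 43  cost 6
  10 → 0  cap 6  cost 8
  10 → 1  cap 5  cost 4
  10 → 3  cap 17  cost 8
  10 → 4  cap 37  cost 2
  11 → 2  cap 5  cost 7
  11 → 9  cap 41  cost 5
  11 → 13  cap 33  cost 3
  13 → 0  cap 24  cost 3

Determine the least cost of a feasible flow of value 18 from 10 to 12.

Minimum cost for 18 units: 281

shortest-cost path #1: 10→0→12 push 6 @ unit cost 10 (adds 60)
shortest-cost path #2: 10→1→0→12 push 5 @ unit cost 12 (adds 60)
shortest-cost path #3: 10→3→6→0→12 push 7 @ unit cost 23 (adds 161)
total cost = 281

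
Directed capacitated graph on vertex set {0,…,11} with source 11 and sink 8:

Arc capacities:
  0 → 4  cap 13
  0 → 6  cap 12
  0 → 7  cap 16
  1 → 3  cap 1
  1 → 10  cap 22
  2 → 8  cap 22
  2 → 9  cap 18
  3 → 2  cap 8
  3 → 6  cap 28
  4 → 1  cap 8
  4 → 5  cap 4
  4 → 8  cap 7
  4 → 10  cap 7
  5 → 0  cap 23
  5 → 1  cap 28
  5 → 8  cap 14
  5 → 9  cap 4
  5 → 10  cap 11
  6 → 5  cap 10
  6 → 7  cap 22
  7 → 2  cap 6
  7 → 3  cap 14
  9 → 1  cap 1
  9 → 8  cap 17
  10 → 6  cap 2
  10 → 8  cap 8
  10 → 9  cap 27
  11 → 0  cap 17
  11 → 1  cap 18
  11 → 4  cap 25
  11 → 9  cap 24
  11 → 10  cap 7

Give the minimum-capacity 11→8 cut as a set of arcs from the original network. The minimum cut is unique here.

Min-cut arcs: {(1,3), (4,5), (4,8), (9,8), (10,6), (10,8), (11,0)} (total capacity 56)

augment #1: 11→4→8 push 7
augment #2: 11→9→8 push 17
augment #3: 11→10→8 push 7
augment #4: 11→1→10→8 push 1
augment #5: 11→4→5→8 push 4
augment #6: 11→0→6→5→8 push 10
augment #7: 11→0→7→2→8 push 6
augment #8: 11→1→3→2→8 push 1
augment #9: 11→0→7→3→2→8 push 1
augment #10: 11→1→10→6→7→3→2→8 push 2
max flow = 56; residual-reachable set from 11 gives S-side
cut edges (S→T): {(1,3), (4,5), (4,8), (9,8), (10,6), (10,8), (11,0)} total cap 56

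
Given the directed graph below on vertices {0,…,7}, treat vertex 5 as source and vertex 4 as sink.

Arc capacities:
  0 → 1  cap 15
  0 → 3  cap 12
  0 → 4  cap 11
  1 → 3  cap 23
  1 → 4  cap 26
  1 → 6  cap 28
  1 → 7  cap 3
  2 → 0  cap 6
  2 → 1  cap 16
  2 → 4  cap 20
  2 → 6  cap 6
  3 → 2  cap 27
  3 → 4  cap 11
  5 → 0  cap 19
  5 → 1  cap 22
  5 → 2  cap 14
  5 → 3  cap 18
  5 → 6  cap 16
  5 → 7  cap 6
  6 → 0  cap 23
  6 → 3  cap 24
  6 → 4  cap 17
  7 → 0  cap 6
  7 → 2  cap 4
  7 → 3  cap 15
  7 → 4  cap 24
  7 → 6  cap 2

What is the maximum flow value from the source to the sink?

augment #1: 5→0→4 bottleneck 11, total now 11
augment #2: 5→1→4 bottleneck 22, total now 33
augment #3: 5→2→4 bottleneck 14, total now 47
augment #4: 5→3→4 bottleneck 11, total now 58
augment #5: 5→6→4 bottleneck 16, total now 74
augment #6: 5→7→4 bottleneck 6, total now 80
augment #7: 5→0→1→4 bottleneck 4, total now 84
augment #8: 5→3→2→4 bottleneck 6, total now 90
augment #9: 5→0→1→6→4 bottleneck 1, total now 91
augment #10: 5→0→1→7→4 bottleneck 3, total now 94

Maximum flow value: 94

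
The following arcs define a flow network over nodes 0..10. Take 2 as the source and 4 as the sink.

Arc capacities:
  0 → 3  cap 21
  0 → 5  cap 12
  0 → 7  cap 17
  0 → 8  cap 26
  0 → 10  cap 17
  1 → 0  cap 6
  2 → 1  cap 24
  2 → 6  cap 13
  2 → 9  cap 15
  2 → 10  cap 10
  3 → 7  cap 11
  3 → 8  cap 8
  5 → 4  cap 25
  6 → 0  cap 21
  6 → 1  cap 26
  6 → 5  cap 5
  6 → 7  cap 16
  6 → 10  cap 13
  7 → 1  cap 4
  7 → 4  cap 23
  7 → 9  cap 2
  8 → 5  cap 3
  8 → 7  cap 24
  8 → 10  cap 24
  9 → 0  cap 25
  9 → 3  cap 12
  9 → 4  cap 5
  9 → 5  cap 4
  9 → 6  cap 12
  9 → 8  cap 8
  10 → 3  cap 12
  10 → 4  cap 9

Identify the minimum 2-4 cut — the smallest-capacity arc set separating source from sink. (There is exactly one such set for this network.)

augment #1: 2→9→4 push 5
augment #2: 2→10→4 push 9
augment #3: 2→6→5→4 push 5
augment #4: 2→6→7→4 push 8
augment #5: 2→9→5→4 push 4
augment #6: 2→1→0→5→4 push 6
augment #7: 2→9→0→5→4 push 6
augment #8: 2→10→3→7→4 push 1
max flow = 44; residual-reachable set from 2 gives S-side
cut edges (S→T): {(1,0), (2,6), (2,9), (2,10)} total cap 44

Min-cut arcs: {(1,0), (2,6), (2,9), (2,10)} (total capacity 44)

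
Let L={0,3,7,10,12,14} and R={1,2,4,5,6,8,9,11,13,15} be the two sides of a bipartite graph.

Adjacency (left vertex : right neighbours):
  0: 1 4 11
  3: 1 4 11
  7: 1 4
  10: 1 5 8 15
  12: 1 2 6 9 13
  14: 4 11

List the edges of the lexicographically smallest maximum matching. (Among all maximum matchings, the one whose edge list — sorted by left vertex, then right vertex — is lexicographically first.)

Lex-smallest maximum matching: {(0,1), (3,4), (10,5), (12,2), (14,11)}

|M| = 5 (so the lex-smallest maximum matching has 5 edges)
process left vertices in ascending order; for each, take the smallest-labelled available neighbour that still permits 5 edges overall, or leave it unmatched if none does
lex-smallest matching: {0-1, 3-4, 10-5, 12-2, 14-11}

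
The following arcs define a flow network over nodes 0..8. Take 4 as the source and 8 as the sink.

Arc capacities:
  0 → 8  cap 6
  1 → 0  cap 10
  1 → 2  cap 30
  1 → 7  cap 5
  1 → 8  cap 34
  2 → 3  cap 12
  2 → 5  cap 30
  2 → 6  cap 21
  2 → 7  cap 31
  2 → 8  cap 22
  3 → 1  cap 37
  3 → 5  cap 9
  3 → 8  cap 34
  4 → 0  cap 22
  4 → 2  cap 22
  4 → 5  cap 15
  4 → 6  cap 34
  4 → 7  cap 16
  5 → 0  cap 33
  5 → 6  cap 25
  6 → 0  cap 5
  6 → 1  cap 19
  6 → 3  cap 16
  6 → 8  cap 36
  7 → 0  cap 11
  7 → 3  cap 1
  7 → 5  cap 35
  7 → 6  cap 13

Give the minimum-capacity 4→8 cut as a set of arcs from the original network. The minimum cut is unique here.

Min-cut arcs: {(0,8), (4,2), (4,5), (4,6), (4,7)} (total capacity 93)

augment #1: 4→0→8 push 6
augment #2: 4→2→8 push 22
augment #3: 4→6→8 push 34
augment #4: 4→5→6→8 push 2
augment #5: 4→7→3→8 push 1
augment #6: 4→5→6→1→8 push 13
augment #7: 4→7→6→1→8 push 6
augment #8: 4→7→6→3→8 push 7
augment #9: 4→7→5→6→3→8 push 2
max flow = 93; residual-reachable set from 4 gives S-side
cut edges (S→T): {(0,8), (4,2), (4,5), (4,6), (4,7)} total cap 93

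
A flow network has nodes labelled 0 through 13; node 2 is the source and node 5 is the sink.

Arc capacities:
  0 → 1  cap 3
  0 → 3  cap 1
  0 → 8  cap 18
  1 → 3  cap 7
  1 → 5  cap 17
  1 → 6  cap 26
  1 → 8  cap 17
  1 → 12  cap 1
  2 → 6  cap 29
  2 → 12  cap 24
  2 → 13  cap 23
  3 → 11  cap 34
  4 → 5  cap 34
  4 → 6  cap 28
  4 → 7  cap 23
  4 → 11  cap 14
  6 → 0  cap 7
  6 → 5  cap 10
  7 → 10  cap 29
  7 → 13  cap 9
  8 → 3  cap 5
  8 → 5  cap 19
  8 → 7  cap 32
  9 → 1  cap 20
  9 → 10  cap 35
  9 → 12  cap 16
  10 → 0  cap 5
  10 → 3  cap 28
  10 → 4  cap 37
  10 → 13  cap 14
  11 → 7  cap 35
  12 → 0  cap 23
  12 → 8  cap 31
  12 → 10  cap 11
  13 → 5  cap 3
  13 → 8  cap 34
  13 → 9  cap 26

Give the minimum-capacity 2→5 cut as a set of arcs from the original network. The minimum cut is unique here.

Min-cut arcs: {(2,12), (2,13), (6,0), (6,5)} (total capacity 64)

augment #1: 2→6→5 push 10
augment #2: 2→13→5 push 3
augment #3: 2→12→8→5 push 19
augment #4: 2→6→0→1→5 push 3
augment #5: 2→12→10→4→5 push 5
augment #6: 2→13→9→1→5 push 14
augment #7: 2→13→9→10→4→5 push 6
augment #8: 2→6→0→8→7→10→4→5 push 4
max flow = 64; residual-reachable set from 2 gives S-side
cut edges (S→T): {(2,12), (2,13), (6,0), (6,5)} total cap 64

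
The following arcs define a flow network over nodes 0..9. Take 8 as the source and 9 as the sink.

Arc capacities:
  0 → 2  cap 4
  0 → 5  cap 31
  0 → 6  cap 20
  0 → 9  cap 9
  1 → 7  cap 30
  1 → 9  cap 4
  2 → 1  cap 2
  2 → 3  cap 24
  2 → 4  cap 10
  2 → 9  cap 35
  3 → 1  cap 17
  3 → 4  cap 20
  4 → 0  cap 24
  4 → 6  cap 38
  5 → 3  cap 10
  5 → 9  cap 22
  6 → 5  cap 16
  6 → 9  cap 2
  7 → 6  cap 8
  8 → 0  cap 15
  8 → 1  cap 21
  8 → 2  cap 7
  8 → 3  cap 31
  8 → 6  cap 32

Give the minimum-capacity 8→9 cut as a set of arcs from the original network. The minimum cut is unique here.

augment #1: 8→0→9 push 9
augment #2: 8→1→9 push 4
augment #3: 8→2→9 push 7
augment #4: 8→6→9 push 2
augment #5: 8→0→2→9 push 4
augment #6: 8→0→5→9 push 2
augment #7: 8→6→5→9 push 16
augment #8: 8→3→4→0→5→9 push 4
max flow = 48; residual-reachable set from 8 gives S-side
cut edges (S→T): {(0,2), (0,9), (1,9), (5,9), (6,9), (8,2)} total cap 48

Min-cut arcs: {(0,2), (0,9), (1,9), (5,9), (6,9), (8,2)} (total capacity 48)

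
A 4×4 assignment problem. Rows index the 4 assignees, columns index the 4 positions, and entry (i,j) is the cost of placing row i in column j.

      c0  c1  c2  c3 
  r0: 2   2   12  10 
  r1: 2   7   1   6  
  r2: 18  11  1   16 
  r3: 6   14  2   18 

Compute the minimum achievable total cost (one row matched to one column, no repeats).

optimal assignment: row0→col1 (cost 2), row1→col3 (cost 6), row2→col2 (cost 1), row3→col0 (cost 6)
total = 2 + 6 + 1 + 6 = 15

Minimum assignment cost: 15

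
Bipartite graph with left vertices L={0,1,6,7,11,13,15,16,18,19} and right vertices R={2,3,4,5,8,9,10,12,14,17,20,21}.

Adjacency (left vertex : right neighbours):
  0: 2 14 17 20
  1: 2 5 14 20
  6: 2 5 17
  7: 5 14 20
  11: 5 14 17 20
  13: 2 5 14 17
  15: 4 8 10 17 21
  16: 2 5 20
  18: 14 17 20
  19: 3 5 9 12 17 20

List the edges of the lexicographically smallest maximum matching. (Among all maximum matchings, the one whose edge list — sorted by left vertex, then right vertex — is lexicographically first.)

|M| = 7 (so the lex-smallest maximum matching has 7 edges)
process left vertices in ascending order; for each, take the smallest-labelled available neighbour that still permits 7 edges overall, or leave it unmatched if none does
lex-smallest matching: {0-2, 1-5, 6-17, 7-14, 11-20, 15-4, 19-3}

Lex-smallest maximum matching: {(0,2), (1,5), (6,17), (7,14), (11,20), (15,4), (19,3)}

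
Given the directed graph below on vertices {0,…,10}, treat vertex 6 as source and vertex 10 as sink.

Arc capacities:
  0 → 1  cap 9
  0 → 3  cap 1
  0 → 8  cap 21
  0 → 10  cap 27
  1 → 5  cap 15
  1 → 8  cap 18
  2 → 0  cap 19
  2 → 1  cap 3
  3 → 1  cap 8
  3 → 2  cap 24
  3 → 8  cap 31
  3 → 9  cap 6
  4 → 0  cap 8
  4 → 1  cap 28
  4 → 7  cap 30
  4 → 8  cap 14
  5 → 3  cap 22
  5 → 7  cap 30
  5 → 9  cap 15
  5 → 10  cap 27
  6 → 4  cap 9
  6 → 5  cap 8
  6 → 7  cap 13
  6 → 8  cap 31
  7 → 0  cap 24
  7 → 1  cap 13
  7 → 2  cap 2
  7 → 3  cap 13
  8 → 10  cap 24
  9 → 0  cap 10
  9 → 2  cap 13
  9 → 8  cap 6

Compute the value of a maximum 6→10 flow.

augment #1: 6→5→10 bottleneck 8, total now 8
augment #2: 6→8→10 bottleneck 24, total now 32
augment #3: 6→4→0→10 bottleneck 8, total now 40
augment #4: 6→7→0→10 bottleneck 13, total now 53
augment #5: 6→4→1→5→10 bottleneck 1, total now 54

Maximum flow value: 54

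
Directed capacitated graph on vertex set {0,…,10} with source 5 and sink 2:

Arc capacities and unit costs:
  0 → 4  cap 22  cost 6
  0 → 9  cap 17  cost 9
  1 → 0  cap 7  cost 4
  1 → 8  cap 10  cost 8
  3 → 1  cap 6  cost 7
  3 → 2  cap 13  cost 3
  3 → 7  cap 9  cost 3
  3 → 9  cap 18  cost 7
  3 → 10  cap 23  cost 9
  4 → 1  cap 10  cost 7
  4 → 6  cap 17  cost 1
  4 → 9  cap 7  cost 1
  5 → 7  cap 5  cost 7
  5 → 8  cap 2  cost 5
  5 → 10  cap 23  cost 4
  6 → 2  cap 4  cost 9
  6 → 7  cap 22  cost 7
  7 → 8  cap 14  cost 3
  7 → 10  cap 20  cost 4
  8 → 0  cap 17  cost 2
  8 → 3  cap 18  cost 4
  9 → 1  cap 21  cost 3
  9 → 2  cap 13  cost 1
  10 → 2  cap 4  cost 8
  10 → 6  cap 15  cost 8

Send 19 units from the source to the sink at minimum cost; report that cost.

Minimum cost for 19 units: 357

shortest-cost path #1: 5→10→2 push 4 @ unit cost 12 (adds 48)
shortest-cost path #2: 5→8→3→2 push 2 @ unit cost 12 (adds 24)
shortest-cost path #3: 5→7→8→3→2 push 5 @ unit cost 17 (adds 85)
shortest-cost path #4: 5→10→6→2 push 4 @ unit cost 21 (adds 84)
shortest-cost path #5: 5→10→6→7→8→3→2 push 4 @ unit cost 29 (adds 116)
total cost = 357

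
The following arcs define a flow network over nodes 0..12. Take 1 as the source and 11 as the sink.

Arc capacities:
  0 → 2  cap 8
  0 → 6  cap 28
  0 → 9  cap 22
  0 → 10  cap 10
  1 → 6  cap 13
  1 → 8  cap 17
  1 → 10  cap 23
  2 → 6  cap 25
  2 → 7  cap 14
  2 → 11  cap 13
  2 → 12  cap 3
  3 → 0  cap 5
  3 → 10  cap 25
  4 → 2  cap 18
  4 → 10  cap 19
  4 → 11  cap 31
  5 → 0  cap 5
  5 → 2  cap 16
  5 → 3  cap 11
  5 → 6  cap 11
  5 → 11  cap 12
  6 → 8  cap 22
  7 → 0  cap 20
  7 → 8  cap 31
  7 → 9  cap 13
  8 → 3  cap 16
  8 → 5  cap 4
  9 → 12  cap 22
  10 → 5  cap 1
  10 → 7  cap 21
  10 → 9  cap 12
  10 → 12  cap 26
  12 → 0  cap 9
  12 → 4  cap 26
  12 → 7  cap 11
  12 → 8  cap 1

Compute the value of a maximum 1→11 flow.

Maximum flow value: 39

augment #1: 1→8→5→11 bottleneck 4, total now 4
augment #2: 1→10→5→11 bottleneck 1, total now 5
augment #3: 1→10→12→4→11 bottleneck 22, total now 27
augment #4: 1→8→3→0→2→11 bottleneck 5, total now 32
augment #5: 1→8→3→10→12→4→11 bottleneck 4, total now 36
augment #6: 1→8→3→10→7→0→2→11 bottleneck 3, total now 39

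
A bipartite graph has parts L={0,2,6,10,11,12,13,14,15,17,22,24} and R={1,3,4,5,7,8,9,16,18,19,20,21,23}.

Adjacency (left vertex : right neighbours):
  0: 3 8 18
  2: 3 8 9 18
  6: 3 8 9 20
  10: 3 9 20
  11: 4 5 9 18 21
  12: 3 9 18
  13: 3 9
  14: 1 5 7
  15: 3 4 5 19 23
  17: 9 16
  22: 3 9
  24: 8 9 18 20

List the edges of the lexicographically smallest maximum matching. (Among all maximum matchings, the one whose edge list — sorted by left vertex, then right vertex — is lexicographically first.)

Lex-smallest maximum matching: {(0,3), (2,8), (6,9), (10,20), (11,4), (12,18), (14,1), (15,5), (17,16)}

|M| = 9 (so the lex-smallest maximum matching has 9 edges)
process left vertices in ascending order; for each, take the smallest-labelled available neighbour that still permits 9 edges overall, or leave it unmatched if none does
lex-smallest matching: {0-3, 2-8, 6-9, 10-20, 11-4, 12-18, 14-1, 15-5, 17-16}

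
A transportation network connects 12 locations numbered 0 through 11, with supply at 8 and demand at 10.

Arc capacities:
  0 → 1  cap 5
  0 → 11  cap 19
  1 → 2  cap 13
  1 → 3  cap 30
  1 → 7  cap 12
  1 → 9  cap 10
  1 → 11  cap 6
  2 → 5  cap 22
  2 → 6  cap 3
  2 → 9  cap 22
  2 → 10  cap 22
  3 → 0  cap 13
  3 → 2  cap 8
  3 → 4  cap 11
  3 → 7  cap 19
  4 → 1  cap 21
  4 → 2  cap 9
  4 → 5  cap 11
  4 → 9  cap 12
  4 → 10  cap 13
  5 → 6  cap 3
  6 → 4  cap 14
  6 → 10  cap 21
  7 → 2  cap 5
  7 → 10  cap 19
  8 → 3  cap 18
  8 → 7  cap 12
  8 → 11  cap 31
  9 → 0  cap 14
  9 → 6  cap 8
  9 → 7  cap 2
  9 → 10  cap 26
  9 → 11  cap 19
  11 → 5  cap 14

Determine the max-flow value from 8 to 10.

augment #1: 8→7→10 bottleneck 12, total now 12
augment #2: 8→3→2→10 bottleneck 8, total now 20
augment #3: 8→3→4→10 bottleneck 10, total now 30
augment #4: 8→11→5→6→10 bottleneck 3, total now 33

Maximum flow value: 33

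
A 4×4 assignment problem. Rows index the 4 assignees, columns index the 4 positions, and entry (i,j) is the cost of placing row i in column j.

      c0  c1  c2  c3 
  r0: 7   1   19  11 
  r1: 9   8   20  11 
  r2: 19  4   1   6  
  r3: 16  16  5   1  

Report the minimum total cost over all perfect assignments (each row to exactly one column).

Minimum assignment cost: 12

optimal assignment: row0→col1 (cost 1), row1→col0 (cost 9), row2→col2 (cost 1), row3→col3 (cost 1)
total = 1 + 9 + 1 + 1 = 12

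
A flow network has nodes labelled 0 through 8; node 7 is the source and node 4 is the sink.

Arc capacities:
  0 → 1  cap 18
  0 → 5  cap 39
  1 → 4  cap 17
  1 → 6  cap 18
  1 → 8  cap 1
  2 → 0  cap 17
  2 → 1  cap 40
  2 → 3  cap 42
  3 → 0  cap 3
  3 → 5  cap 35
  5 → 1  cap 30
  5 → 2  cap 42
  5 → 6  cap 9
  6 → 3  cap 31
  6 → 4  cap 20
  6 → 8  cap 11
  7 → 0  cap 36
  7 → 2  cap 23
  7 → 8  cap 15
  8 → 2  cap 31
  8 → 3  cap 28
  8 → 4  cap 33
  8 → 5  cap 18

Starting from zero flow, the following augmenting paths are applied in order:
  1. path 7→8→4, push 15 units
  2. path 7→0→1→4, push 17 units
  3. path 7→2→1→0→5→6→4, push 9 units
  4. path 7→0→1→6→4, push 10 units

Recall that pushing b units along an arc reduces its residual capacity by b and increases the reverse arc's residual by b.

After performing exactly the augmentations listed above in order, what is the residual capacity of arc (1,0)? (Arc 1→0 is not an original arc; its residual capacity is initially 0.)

Residual capacity of (1,0): 18

after path 1 (7→8→4, push 15): res(1,0)=0
after path 2 (7→0→1→4, push 17): res(1,0)=17
after path 3 (7→2→1→0→5→6→4, push 9): res(1,0)=8
after path 4 (7→0→1→6→4, push 10): res(1,0)=18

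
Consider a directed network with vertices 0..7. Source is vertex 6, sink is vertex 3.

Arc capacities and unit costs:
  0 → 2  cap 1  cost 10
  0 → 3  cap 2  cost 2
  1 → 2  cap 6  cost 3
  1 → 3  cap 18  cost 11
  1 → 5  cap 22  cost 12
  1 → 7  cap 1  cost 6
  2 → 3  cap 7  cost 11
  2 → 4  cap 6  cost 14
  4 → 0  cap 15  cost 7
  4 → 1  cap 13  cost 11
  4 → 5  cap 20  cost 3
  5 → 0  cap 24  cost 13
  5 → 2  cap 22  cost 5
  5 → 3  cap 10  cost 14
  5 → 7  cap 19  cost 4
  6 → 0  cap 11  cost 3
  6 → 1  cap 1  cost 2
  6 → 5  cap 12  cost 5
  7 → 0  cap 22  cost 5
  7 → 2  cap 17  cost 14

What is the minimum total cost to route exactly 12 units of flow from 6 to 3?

Minimum cost for 12 units: 194

shortest-cost path #1: 6→0→3 push 2 @ unit cost 5 (adds 10)
shortest-cost path #2: 6→1→3 push 1 @ unit cost 13 (adds 13)
shortest-cost path #3: 6→5→3 push 9 @ unit cost 19 (adds 171)
total cost = 194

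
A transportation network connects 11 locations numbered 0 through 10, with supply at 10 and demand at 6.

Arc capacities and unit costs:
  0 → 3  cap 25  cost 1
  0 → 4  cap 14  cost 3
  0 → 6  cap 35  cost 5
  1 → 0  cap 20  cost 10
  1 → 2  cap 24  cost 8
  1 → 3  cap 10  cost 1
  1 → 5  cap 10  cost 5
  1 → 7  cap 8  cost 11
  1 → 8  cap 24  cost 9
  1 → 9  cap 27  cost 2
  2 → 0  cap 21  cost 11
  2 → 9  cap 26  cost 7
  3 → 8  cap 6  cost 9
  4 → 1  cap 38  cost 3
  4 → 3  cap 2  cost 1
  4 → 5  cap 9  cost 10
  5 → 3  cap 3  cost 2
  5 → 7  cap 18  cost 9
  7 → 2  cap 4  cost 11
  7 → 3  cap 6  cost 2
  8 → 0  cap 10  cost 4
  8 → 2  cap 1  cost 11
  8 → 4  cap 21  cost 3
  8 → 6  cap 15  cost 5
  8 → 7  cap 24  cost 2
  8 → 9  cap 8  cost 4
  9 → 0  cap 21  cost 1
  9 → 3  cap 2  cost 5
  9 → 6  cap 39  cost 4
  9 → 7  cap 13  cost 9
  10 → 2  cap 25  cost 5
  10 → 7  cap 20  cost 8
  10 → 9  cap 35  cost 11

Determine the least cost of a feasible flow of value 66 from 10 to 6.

Minimum cost for 66 units: 1111

shortest-cost path #1: 10→9→6 push 35 @ unit cost 15 (adds 525)
shortest-cost path #2: 10→2→9→6 push 4 @ unit cost 16 (adds 64)
shortest-cost path #3: 10→2→9→0→6 push 21 @ unit cost 18 (adds 378)
shortest-cost path #4: 10→7→3→8→6 push 6 @ unit cost 24 (adds 144)
total cost = 1111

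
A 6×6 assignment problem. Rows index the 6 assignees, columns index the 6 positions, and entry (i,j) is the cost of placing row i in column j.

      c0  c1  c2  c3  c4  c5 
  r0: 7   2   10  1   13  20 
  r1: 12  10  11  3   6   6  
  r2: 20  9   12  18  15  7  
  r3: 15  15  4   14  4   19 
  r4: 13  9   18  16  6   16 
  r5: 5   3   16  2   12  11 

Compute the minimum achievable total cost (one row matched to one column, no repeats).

optimal assignment: row0→col1 (cost 2), row1→col3 (cost 3), row2→col5 (cost 7), row3→col2 (cost 4), row4→col4 (cost 6), row5→col0 (cost 5)
total = 2 + 3 + 7 + 4 + 6 + 5 = 27

Minimum assignment cost: 27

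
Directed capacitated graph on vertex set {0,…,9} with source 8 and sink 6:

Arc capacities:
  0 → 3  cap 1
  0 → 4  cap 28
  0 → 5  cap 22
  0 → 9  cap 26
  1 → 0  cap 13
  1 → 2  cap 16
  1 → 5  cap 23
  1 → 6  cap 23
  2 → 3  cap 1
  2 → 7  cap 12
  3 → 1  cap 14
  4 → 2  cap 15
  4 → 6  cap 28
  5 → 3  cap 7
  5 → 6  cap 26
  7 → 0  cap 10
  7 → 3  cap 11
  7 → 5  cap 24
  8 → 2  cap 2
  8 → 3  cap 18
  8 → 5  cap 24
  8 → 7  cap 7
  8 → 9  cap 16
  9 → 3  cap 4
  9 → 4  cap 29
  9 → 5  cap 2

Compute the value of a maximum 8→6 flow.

Maximum flow value: 63

augment #1: 8→5→6 bottleneck 24, total now 24
augment #2: 8→3→1→6 bottleneck 14, total now 38
augment #3: 8→7→5→6 bottleneck 2, total now 40
augment #4: 8→9→4→6 bottleneck 16, total now 56
augment #5: 8→7→0→4→6 bottleneck 5, total now 61
augment #6: 8→2→7→0→4→6 bottleneck 2, total now 63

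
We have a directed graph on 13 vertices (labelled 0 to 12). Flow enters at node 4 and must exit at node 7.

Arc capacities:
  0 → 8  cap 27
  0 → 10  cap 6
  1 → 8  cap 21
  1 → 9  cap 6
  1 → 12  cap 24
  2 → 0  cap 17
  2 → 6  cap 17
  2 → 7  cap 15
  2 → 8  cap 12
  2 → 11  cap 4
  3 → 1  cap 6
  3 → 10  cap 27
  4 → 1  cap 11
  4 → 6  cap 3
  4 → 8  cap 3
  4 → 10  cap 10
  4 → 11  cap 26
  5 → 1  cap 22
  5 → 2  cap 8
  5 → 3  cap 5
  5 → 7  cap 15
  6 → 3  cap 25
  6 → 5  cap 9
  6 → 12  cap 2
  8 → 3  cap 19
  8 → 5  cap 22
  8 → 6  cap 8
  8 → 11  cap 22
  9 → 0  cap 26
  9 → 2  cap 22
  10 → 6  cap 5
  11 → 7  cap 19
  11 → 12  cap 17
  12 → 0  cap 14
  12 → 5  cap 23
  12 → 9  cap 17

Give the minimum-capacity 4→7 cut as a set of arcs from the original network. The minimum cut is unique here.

Min-cut arcs: {(4,1), (4,6), (4,8), (4,11), (10,6)} (total capacity 48)

augment #1: 4→11→7 push 19
augment #2: 4→6→5→7 push 3
augment #3: 4→8→5→7 push 3
augment #4: 4→1→8→5→7 push 9
augment #5: 4→1→9→2→7 push 2
augment #6: 4→10→6→5→2→7 push 5
augment #7: 4→11→12→5→2→7 push 3
augment #8: 4→11→12→9→2→7 push 4
max flow = 48; residual-reachable set from 4 gives S-side
cut edges (S→T): {(4,1), (4,6), (4,8), (4,11), (10,6)} total cap 48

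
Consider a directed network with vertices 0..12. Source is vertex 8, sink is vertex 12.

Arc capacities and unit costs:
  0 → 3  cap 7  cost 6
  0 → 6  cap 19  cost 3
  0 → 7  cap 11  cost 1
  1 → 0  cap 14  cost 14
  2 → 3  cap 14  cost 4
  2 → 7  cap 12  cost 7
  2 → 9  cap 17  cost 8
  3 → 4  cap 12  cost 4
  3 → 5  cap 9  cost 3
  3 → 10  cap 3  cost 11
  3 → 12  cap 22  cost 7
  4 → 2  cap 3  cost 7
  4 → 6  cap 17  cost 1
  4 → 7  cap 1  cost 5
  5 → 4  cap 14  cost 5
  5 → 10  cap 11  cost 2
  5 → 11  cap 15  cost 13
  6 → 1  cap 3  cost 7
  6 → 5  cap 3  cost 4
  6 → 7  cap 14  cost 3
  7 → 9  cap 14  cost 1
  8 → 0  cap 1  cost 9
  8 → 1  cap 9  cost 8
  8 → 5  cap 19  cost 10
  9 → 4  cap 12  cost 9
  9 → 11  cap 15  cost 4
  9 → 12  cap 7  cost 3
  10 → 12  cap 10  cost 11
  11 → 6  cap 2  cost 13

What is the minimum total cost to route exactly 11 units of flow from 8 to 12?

shortest-cost path #1: 8→0→7→9→12 push 1 @ unit cost 14 (adds 14)
shortest-cost path #2: 8→5→10→12 push 10 @ unit cost 23 (adds 230)
total cost = 244

Minimum cost for 11 units: 244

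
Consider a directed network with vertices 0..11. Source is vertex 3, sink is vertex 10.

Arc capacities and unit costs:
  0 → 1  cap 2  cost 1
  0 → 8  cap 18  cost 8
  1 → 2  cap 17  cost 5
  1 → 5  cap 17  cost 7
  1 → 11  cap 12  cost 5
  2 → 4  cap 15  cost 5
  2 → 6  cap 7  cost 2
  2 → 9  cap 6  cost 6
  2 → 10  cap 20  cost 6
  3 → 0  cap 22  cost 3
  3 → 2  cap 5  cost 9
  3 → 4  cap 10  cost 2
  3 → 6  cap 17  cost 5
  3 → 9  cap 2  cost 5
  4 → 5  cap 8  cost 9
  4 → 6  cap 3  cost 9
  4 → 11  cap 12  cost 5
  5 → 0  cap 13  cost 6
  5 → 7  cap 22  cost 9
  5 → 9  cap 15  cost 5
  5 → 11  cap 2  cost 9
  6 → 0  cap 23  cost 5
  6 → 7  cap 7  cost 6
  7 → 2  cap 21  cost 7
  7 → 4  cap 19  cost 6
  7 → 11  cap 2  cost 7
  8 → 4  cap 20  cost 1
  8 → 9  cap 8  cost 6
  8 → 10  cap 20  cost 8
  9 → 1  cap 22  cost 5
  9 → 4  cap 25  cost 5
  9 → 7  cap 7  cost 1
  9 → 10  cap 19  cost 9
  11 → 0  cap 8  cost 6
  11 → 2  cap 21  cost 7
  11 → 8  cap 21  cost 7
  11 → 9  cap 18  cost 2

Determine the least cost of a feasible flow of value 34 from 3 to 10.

Minimum cost for 34 units: 598

shortest-cost path #1: 3→9→10 push 2 @ unit cost 14 (adds 28)
shortest-cost path #2: 3→2→10 push 5 @ unit cost 15 (adds 75)
shortest-cost path #3: 3→0→1→2→10 push 2 @ unit cost 15 (adds 30)
shortest-cost path #4: 3→4→11→9→10 push 10 @ unit cost 18 (adds 180)
shortest-cost path #5: 3→0→8→10 push 15 @ unit cost 19 (adds 285)
total cost = 598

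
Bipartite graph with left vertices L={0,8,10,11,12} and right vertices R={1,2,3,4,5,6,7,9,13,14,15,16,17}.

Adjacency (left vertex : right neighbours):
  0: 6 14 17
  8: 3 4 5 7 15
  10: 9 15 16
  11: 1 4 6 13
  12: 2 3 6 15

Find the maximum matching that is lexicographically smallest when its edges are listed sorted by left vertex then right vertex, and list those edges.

|M| = 5 (so the lex-smallest maximum matching has 5 edges)
process left vertices in ascending order; for each, take the smallest-labelled available neighbour that still permits 5 edges overall, or leave it unmatched if none does
lex-smallest matching: {0-6, 8-3, 10-9, 11-1, 12-2}

Lex-smallest maximum matching: {(0,6), (8,3), (10,9), (11,1), (12,2)}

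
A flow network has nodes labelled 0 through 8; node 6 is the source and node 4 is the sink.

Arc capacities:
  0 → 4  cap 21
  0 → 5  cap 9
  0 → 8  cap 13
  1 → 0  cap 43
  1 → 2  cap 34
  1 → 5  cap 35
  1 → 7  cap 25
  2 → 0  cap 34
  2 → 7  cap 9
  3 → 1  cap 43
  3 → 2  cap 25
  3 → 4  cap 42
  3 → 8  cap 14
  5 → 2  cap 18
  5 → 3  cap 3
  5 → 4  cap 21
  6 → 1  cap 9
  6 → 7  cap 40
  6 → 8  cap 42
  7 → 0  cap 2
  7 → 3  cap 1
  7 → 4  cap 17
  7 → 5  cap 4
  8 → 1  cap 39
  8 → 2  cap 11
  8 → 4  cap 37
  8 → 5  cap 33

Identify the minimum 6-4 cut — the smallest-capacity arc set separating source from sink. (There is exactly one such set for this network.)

Min-cut arcs: {(6,1), (6,8), (7,0), (7,3), (7,4), (7,5)} (total capacity 75)

augment #1: 6→7→4 push 17
augment #2: 6→8→4 push 37
augment #3: 6→1→0→4 push 9
augment #4: 6→7→0→4 push 2
augment #5: 6→7→3→4 push 1
augment #6: 6→7→5→4 push 4
augment #7: 6→8→5→4 push 5
max flow = 75; residual-reachable set from 6 gives S-side
cut edges (S→T): {(6,1), (6,8), (7,0), (7,3), (7,4), (7,5)} total cap 75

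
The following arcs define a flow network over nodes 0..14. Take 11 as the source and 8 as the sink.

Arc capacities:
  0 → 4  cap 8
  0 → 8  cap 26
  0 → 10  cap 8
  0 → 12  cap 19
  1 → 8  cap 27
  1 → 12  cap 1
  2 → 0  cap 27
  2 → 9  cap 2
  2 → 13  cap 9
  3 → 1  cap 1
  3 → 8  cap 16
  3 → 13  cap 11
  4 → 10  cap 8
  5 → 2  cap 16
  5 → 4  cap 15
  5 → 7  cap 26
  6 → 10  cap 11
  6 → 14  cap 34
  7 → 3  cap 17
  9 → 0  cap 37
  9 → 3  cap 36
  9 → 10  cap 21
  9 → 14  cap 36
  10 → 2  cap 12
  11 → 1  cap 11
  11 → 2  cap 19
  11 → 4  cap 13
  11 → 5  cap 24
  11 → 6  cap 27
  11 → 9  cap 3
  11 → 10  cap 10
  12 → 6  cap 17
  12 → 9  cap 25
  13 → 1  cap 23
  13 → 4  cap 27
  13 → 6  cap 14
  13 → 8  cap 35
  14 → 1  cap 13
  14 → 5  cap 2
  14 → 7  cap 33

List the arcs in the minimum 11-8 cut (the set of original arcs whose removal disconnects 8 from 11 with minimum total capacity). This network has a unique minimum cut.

Min-cut arcs: {(2,0), (2,9), (2,13), (7,3), (11,1), (11,9), (14,1)} (total capacity 82)

augment #1: 11→1→8 push 11
augment #2: 11→2→0→8 push 19
augment #3: 11→9→0→8 push 3
augment #4: 11→5→2→0→8 push 4
augment #5: 11→5→2→13→8 push 9
augment #6: 11→5→7→3→8 push 11
augment #7: 11→6→14→1→8 push 13
augment #8: 11→6→14→7→3→8 push 5
augment #9: 11→6→14→7→3→1→8 push 1
augment #10: 11→10→2→9→3→13→8 push 2
augment #11: 11→10→2→0→9→3→13→8 push 3
augment #12: 11→10→2→0→12→9→3→13→8 push 1
max flow = 82; residual-reachable set from 11 gives S-side
cut edges (S→T): {(2,0), (2,9), (2,13), (7,3), (11,1), (11,9), (14,1)} total cap 82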